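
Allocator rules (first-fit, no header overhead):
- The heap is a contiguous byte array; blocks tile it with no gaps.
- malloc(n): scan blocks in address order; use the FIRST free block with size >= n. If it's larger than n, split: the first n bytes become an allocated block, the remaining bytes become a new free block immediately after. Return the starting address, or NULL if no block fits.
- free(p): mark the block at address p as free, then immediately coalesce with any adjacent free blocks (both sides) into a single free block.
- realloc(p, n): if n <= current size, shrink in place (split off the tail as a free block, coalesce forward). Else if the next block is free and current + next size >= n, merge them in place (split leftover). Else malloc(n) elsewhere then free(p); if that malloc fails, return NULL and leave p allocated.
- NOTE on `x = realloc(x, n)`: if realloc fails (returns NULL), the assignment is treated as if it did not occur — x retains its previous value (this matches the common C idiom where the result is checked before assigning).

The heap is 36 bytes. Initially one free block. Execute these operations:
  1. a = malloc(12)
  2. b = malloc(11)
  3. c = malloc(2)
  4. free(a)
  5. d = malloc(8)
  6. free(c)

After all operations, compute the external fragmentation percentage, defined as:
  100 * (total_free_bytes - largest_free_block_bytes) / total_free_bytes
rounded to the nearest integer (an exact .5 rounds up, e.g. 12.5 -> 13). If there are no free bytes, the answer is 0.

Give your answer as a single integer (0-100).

Op 1: a = malloc(12) -> a = 0; heap: [0-11 ALLOC][12-35 FREE]
Op 2: b = malloc(11) -> b = 12; heap: [0-11 ALLOC][12-22 ALLOC][23-35 FREE]
Op 3: c = malloc(2) -> c = 23; heap: [0-11 ALLOC][12-22 ALLOC][23-24 ALLOC][25-35 FREE]
Op 4: free(a) -> (freed a); heap: [0-11 FREE][12-22 ALLOC][23-24 ALLOC][25-35 FREE]
Op 5: d = malloc(8) -> d = 0; heap: [0-7 ALLOC][8-11 FREE][12-22 ALLOC][23-24 ALLOC][25-35 FREE]
Op 6: free(c) -> (freed c); heap: [0-7 ALLOC][8-11 FREE][12-22 ALLOC][23-35 FREE]
Free blocks: [4 13] total_free=17 largest=13 -> 100*(17-13)/17 = 400/17 ≈ 23.529 -> rounds to 24

Answer: 24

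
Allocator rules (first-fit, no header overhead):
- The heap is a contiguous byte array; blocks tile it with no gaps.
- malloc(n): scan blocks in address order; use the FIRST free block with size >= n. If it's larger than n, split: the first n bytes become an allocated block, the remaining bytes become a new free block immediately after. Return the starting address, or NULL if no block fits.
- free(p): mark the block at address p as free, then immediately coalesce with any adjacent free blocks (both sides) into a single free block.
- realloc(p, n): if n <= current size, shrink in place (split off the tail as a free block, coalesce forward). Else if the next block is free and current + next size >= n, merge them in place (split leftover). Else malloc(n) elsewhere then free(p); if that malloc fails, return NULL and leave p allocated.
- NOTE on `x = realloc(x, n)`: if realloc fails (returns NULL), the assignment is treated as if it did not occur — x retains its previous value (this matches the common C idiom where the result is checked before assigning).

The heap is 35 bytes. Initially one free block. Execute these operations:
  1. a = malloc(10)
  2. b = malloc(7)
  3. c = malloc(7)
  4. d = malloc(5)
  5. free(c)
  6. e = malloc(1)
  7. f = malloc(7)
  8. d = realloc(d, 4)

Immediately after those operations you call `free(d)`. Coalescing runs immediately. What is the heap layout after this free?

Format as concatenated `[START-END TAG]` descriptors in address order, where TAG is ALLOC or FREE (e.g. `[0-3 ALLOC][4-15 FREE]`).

Op 1: a = malloc(10) -> a = 0; heap: [0-9 ALLOC][10-34 FREE]
Op 2: b = malloc(7) -> b = 10; heap: [0-9 ALLOC][10-16 ALLOC][17-34 FREE]
Op 3: c = malloc(7) -> c = 17; heap: [0-9 ALLOC][10-16 ALLOC][17-23 ALLOC][24-34 FREE]
Op 4: d = malloc(5) -> d = 24; heap: [0-9 ALLOC][10-16 ALLOC][17-23 ALLOC][24-28 ALLOC][29-34 FREE]
Op 5: free(c) -> (freed c); heap: [0-9 ALLOC][10-16 ALLOC][17-23 FREE][24-28 ALLOC][29-34 FREE]
Op 6: e = malloc(1) -> e = 17; heap: [0-9 ALLOC][10-16 ALLOC][17-17 ALLOC][18-23 FREE][24-28 ALLOC][29-34 FREE]
Op 7: f = malloc(7) -> f = NULL; heap: [0-9 ALLOC][10-16 ALLOC][17-17 ALLOC][18-23 FREE][24-28 ALLOC][29-34 FREE]
Op 8: d = realloc(d, 4) -> d = 24; heap: [0-9 ALLOC][10-16 ALLOC][17-17 ALLOC][18-23 FREE][24-27 ALLOC][28-34 FREE]
free(d): d = 24 -> block [24-27 ALLOC]; mark free, coalesce with adjacent free neighbors -> [0-9 ALLOC][10-16 ALLOC][17-17 ALLOC][18-34 FREE]

Answer: [0-9 ALLOC][10-16 ALLOC][17-17 ALLOC][18-34 FREE]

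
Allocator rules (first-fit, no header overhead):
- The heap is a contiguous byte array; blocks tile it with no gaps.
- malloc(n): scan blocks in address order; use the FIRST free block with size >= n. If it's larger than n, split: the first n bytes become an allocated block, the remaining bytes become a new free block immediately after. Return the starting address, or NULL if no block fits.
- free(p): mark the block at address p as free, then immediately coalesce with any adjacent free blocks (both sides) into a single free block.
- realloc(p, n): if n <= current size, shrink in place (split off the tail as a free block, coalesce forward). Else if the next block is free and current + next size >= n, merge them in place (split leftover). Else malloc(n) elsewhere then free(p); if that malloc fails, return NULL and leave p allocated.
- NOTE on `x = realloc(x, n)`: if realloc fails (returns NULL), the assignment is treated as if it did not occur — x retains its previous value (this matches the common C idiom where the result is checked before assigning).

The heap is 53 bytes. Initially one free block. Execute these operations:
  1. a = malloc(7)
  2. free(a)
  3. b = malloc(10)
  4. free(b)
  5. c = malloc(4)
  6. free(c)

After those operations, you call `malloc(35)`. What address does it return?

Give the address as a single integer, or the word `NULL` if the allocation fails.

Op 1: a = malloc(7) -> a = 0; heap: [0-6 ALLOC][7-52 FREE]
Op 2: free(a) -> (freed a); heap: [0-52 FREE]
Op 3: b = malloc(10) -> b = 0; heap: [0-9 ALLOC][10-52 FREE]
Op 4: free(b) -> (freed b); heap: [0-52 FREE]
Op 5: c = malloc(4) -> c = 0; heap: [0-3 ALLOC][4-52 FREE]
Op 6: free(c) -> (freed c); heap: [0-52 FREE]
malloc(35): first-fit scan over [0-52 FREE] -> 0

Answer: 0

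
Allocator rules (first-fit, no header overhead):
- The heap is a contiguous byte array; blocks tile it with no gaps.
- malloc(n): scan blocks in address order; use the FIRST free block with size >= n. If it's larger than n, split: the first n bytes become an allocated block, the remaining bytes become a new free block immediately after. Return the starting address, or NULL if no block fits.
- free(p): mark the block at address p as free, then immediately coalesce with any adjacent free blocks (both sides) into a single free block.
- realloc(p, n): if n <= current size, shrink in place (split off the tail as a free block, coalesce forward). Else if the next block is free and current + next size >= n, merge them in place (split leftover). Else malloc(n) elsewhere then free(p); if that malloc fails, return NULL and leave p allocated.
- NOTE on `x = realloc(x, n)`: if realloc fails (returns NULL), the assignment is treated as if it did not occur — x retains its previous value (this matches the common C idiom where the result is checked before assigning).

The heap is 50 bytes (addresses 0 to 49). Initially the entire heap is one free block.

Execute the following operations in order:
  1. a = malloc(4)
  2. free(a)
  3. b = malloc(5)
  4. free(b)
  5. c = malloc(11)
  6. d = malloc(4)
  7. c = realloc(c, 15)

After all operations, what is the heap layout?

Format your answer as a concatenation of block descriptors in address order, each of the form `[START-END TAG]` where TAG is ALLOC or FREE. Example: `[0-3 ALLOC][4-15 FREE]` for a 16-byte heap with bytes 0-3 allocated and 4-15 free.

Answer: [0-10 FREE][11-14 ALLOC][15-29 ALLOC][30-49 FREE]

Derivation:
Op 1: a = malloc(4) -> a = 0; heap: [0-3 ALLOC][4-49 FREE]
Op 2: free(a) -> (freed a); heap: [0-49 FREE]
Op 3: b = malloc(5) -> b = 0; heap: [0-4 ALLOC][5-49 FREE]
Op 4: free(b) -> (freed b); heap: [0-49 FREE]
Op 5: c = malloc(11) -> c = 0; heap: [0-10 ALLOC][11-49 FREE]
Op 6: d = malloc(4) -> d = 11; heap: [0-10 ALLOC][11-14 ALLOC][15-49 FREE]
Op 7: c = realloc(c, 15) -> c = 15; heap: [0-10 FREE][11-14 ALLOC][15-29 ALLOC][30-49 FREE]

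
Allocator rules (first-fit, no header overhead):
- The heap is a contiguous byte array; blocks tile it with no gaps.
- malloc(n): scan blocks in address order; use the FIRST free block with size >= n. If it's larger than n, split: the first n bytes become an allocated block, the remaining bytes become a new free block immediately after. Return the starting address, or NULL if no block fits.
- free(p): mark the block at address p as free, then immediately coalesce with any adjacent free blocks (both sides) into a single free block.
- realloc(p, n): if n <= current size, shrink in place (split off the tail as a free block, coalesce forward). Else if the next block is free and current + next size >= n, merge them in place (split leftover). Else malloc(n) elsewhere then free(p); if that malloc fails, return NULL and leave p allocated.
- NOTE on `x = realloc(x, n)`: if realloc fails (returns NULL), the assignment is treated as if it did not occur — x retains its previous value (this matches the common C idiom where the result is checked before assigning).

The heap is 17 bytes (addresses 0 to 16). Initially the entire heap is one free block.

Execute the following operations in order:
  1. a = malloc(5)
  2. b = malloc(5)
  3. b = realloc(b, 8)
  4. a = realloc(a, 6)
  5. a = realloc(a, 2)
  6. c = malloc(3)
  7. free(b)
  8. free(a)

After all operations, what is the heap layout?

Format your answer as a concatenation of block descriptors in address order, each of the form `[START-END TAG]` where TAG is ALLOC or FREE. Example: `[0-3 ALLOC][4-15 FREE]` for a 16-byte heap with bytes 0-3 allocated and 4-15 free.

Answer: [0-1 FREE][2-4 ALLOC][5-16 FREE]

Derivation:
Op 1: a = malloc(5) -> a = 0; heap: [0-4 ALLOC][5-16 FREE]
Op 2: b = malloc(5) -> b = 5; heap: [0-4 ALLOC][5-9 ALLOC][10-16 FREE]
Op 3: b = realloc(b, 8) -> b = 5; heap: [0-4 ALLOC][5-12 ALLOC][13-16 FREE]
Op 4: a = realloc(a, 6) -> NULL (a unchanged); heap: [0-4 ALLOC][5-12 ALLOC][13-16 FREE]
Op 5: a = realloc(a, 2) -> a = 0; heap: [0-1 ALLOC][2-4 FREE][5-12 ALLOC][13-16 FREE]
Op 6: c = malloc(3) -> c = 2; heap: [0-1 ALLOC][2-4 ALLOC][5-12 ALLOC][13-16 FREE]
Op 7: free(b) -> (freed b); heap: [0-1 ALLOC][2-4 ALLOC][5-16 FREE]
Op 8: free(a) -> (freed a); heap: [0-1 FREE][2-4 ALLOC][5-16 FREE]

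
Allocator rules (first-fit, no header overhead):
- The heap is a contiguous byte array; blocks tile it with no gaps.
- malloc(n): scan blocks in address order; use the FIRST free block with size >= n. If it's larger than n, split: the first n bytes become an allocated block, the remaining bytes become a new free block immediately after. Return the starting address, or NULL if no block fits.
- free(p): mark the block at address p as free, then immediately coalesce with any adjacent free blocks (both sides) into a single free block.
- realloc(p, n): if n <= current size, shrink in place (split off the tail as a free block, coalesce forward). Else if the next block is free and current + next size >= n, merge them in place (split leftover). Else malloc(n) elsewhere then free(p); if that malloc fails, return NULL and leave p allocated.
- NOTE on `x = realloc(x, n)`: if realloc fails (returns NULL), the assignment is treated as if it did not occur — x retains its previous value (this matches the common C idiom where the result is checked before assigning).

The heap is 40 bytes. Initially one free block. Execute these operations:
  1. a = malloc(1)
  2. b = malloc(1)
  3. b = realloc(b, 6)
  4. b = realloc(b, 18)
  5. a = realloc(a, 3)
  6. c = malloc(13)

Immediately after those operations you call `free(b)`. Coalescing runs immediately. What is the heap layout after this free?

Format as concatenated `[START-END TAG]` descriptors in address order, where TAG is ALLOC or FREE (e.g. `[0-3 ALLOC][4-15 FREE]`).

Op 1: a = malloc(1) -> a = 0; heap: [0-0 ALLOC][1-39 FREE]
Op 2: b = malloc(1) -> b = 1; heap: [0-0 ALLOC][1-1 ALLOC][2-39 FREE]
Op 3: b = realloc(b, 6) -> b = 1; heap: [0-0 ALLOC][1-6 ALLOC][7-39 FREE]
Op 4: b = realloc(b, 18) -> b = 1; heap: [0-0 ALLOC][1-18 ALLOC][19-39 FREE]
Op 5: a = realloc(a, 3) -> a = 19; heap: [0-0 FREE][1-18 ALLOC][19-21 ALLOC][22-39 FREE]
Op 6: c = malloc(13) -> c = 22; heap: [0-0 FREE][1-18 ALLOC][19-21 ALLOC][22-34 ALLOC][35-39 FREE]
free(b): b = 1 -> block [1-18 ALLOC]; mark free, coalesce with adjacent free neighbors -> [0-18 FREE][19-21 ALLOC][22-34 ALLOC][35-39 FREE]

Answer: [0-18 FREE][19-21 ALLOC][22-34 ALLOC][35-39 FREE]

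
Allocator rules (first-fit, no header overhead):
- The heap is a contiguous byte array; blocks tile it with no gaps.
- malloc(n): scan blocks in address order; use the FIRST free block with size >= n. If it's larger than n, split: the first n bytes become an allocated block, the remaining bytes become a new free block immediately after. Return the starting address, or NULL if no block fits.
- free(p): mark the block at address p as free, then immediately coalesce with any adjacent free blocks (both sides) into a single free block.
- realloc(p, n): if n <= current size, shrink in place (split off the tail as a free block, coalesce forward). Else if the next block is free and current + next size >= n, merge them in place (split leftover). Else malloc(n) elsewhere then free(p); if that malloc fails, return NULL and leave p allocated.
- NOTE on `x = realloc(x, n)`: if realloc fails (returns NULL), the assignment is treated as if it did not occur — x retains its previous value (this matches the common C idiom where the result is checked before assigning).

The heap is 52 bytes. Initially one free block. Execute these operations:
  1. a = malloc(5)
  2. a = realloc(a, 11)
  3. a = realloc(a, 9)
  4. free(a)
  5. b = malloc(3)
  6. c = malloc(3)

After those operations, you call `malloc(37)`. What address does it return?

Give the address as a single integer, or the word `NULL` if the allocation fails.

Answer: 6

Derivation:
Op 1: a = malloc(5) -> a = 0; heap: [0-4 ALLOC][5-51 FREE]
Op 2: a = realloc(a, 11) -> a = 0; heap: [0-10 ALLOC][11-51 FREE]
Op 3: a = realloc(a, 9) -> a = 0; heap: [0-8 ALLOC][9-51 FREE]
Op 4: free(a) -> (freed a); heap: [0-51 FREE]
Op 5: b = malloc(3) -> b = 0; heap: [0-2 ALLOC][3-51 FREE]
Op 6: c = malloc(3) -> c = 3; heap: [0-2 ALLOC][3-5 ALLOC][6-51 FREE]
malloc(37): first-fit scan over [0-2 ALLOC][3-5 ALLOC][6-51 FREE] -> 6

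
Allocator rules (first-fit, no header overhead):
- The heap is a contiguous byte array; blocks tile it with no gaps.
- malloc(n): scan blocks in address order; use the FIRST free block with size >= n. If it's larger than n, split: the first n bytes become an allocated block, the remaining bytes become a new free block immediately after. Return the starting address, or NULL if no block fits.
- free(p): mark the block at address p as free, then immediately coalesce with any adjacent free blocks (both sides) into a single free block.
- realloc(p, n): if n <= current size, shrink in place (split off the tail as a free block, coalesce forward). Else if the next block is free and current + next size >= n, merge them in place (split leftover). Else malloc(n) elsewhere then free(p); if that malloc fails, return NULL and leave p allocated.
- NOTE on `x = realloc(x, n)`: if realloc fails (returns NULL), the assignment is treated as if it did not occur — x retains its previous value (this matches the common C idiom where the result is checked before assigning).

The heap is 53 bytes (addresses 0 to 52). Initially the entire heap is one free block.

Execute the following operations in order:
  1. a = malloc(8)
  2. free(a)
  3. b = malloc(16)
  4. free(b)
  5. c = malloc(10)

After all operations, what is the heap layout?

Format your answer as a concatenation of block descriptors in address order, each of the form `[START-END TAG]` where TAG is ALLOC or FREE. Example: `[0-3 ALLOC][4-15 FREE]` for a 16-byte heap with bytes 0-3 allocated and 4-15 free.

Answer: [0-9 ALLOC][10-52 FREE]

Derivation:
Op 1: a = malloc(8) -> a = 0; heap: [0-7 ALLOC][8-52 FREE]
Op 2: free(a) -> (freed a); heap: [0-52 FREE]
Op 3: b = malloc(16) -> b = 0; heap: [0-15 ALLOC][16-52 FREE]
Op 4: free(b) -> (freed b); heap: [0-52 FREE]
Op 5: c = malloc(10) -> c = 0; heap: [0-9 ALLOC][10-52 FREE]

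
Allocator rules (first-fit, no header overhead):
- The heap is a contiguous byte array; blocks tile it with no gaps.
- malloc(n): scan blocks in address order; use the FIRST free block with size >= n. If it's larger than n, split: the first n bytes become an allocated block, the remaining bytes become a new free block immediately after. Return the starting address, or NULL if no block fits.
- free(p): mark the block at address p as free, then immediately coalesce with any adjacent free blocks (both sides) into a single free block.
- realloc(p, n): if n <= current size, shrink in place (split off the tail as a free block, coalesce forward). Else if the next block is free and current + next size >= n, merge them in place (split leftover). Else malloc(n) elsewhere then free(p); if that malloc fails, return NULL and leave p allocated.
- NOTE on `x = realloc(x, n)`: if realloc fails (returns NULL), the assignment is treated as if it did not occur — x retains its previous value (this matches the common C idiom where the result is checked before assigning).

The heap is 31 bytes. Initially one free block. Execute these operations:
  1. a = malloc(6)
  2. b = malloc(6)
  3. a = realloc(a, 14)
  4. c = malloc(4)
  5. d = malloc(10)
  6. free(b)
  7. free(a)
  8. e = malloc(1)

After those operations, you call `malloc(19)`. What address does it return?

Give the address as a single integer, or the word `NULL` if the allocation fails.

Answer: 5

Derivation:
Op 1: a = malloc(6) -> a = 0; heap: [0-5 ALLOC][6-30 FREE]
Op 2: b = malloc(6) -> b = 6; heap: [0-5 ALLOC][6-11 ALLOC][12-30 FREE]
Op 3: a = realloc(a, 14) -> a = 12; heap: [0-5 FREE][6-11 ALLOC][12-25 ALLOC][26-30 FREE]
Op 4: c = malloc(4) -> c = 0; heap: [0-3 ALLOC][4-5 FREE][6-11 ALLOC][12-25 ALLOC][26-30 FREE]
Op 5: d = malloc(10) -> d = NULL; heap: [0-3 ALLOC][4-5 FREE][6-11 ALLOC][12-25 ALLOC][26-30 FREE]
Op 6: free(b) -> (freed b); heap: [0-3 ALLOC][4-11 FREE][12-25 ALLOC][26-30 FREE]
Op 7: free(a) -> (freed a); heap: [0-3 ALLOC][4-30 FREE]
Op 8: e = malloc(1) -> e = 4; heap: [0-3 ALLOC][4-4 ALLOC][5-30 FREE]
malloc(19): first-fit scan over [0-3 ALLOC][4-4 ALLOC][5-30 FREE] -> 5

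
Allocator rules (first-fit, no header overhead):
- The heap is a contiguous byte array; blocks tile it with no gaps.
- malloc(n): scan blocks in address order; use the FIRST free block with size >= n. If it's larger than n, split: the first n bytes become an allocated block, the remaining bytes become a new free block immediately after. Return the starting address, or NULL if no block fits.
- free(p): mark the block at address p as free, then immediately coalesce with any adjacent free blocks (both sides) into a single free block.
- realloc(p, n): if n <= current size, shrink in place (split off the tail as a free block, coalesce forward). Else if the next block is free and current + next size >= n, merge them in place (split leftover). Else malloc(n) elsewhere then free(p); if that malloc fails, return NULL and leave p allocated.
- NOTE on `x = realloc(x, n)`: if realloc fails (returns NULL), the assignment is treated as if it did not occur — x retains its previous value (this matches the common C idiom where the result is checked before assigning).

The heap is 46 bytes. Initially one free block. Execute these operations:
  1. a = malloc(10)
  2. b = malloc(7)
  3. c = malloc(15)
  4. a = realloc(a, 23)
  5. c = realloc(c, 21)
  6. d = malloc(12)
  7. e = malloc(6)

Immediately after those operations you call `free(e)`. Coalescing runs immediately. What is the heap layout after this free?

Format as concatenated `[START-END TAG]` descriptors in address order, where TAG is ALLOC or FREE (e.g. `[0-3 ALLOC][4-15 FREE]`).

Op 1: a = malloc(10) -> a = 0; heap: [0-9 ALLOC][10-45 FREE]
Op 2: b = malloc(7) -> b = 10; heap: [0-9 ALLOC][10-16 ALLOC][17-45 FREE]
Op 3: c = malloc(15) -> c = 17; heap: [0-9 ALLOC][10-16 ALLOC][17-31 ALLOC][32-45 FREE]
Op 4: a = realloc(a, 23) -> NULL (a unchanged); heap: [0-9 ALLOC][10-16 ALLOC][17-31 ALLOC][32-45 FREE]
Op 5: c = realloc(c, 21) -> c = 17; heap: [0-9 ALLOC][10-16 ALLOC][17-37 ALLOC][38-45 FREE]
Op 6: d = malloc(12) -> d = NULL; heap: [0-9 ALLOC][10-16 ALLOC][17-37 ALLOC][38-45 FREE]
Op 7: e = malloc(6) -> e = 38; heap: [0-9 ALLOC][10-16 ALLOC][17-37 ALLOC][38-43 ALLOC][44-45 FREE]
free(e): e = 38 -> block [38-43 ALLOC]; mark free, coalesce with adjacent free neighbors -> [0-9 ALLOC][10-16 ALLOC][17-37 ALLOC][38-45 FREE]

Answer: [0-9 ALLOC][10-16 ALLOC][17-37 ALLOC][38-45 FREE]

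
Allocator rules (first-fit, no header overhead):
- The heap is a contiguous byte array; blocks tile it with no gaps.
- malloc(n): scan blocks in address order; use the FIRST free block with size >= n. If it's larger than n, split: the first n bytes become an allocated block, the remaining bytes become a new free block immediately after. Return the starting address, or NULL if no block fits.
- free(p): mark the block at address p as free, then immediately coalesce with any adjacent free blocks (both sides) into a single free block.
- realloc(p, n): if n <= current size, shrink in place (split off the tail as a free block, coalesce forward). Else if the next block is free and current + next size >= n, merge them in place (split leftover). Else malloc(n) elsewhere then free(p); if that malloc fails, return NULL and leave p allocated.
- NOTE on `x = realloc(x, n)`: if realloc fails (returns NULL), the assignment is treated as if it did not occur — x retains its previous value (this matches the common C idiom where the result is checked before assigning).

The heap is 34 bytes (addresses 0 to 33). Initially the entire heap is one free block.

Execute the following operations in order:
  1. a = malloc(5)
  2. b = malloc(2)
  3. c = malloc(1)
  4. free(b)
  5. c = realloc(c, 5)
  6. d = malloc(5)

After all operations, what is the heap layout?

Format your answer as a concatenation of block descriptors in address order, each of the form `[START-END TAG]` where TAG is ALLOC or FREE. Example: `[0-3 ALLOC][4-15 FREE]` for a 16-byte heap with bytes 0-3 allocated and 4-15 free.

Op 1: a = malloc(5) -> a = 0; heap: [0-4 ALLOC][5-33 FREE]
Op 2: b = malloc(2) -> b = 5; heap: [0-4 ALLOC][5-6 ALLOC][7-33 FREE]
Op 3: c = malloc(1) -> c = 7; heap: [0-4 ALLOC][5-6 ALLOC][7-7 ALLOC][8-33 FREE]
Op 4: free(b) -> (freed b); heap: [0-4 ALLOC][5-6 FREE][7-7 ALLOC][8-33 FREE]
Op 5: c = realloc(c, 5) -> c = 7; heap: [0-4 ALLOC][5-6 FREE][7-11 ALLOC][12-33 FREE]
Op 6: d = malloc(5) -> d = 12; heap: [0-4 ALLOC][5-6 FREE][7-11 ALLOC][12-16 ALLOC][17-33 FREE]

Answer: [0-4 ALLOC][5-6 FREE][7-11 ALLOC][12-16 ALLOC][17-33 FREE]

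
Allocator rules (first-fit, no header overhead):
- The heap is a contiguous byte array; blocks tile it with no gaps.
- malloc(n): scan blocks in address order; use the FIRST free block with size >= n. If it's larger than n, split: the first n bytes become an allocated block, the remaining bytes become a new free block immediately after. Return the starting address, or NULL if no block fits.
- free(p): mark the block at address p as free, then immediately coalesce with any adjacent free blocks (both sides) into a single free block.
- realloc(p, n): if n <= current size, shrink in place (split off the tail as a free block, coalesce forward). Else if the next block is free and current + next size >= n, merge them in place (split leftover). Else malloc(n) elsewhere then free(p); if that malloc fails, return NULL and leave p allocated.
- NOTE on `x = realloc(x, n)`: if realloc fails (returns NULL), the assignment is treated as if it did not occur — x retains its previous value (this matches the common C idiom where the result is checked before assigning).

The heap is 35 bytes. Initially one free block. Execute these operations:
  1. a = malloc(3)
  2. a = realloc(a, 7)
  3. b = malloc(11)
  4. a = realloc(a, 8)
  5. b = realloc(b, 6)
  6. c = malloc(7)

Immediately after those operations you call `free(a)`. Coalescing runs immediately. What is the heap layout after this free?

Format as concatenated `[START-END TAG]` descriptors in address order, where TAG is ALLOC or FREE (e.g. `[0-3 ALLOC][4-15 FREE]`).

Op 1: a = malloc(3) -> a = 0; heap: [0-2 ALLOC][3-34 FREE]
Op 2: a = realloc(a, 7) -> a = 0; heap: [0-6 ALLOC][7-34 FREE]
Op 3: b = malloc(11) -> b = 7; heap: [0-6 ALLOC][7-17 ALLOC][18-34 FREE]
Op 4: a = realloc(a, 8) -> a = 18; heap: [0-6 FREE][7-17 ALLOC][18-25 ALLOC][26-34 FREE]
Op 5: b = realloc(b, 6) -> b = 7; heap: [0-6 FREE][7-12 ALLOC][13-17 FREE][18-25 ALLOC][26-34 FREE]
Op 6: c = malloc(7) -> c = 0; heap: [0-6 ALLOC][7-12 ALLOC][13-17 FREE][18-25 ALLOC][26-34 FREE]
free(a): a = 18 -> block [18-25 ALLOC]; mark free, coalesce with adjacent free neighbors -> [0-6 ALLOC][7-12 ALLOC][13-34 FREE]

Answer: [0-6 ALLOC][7-12 ALLOC][13-34 FREE]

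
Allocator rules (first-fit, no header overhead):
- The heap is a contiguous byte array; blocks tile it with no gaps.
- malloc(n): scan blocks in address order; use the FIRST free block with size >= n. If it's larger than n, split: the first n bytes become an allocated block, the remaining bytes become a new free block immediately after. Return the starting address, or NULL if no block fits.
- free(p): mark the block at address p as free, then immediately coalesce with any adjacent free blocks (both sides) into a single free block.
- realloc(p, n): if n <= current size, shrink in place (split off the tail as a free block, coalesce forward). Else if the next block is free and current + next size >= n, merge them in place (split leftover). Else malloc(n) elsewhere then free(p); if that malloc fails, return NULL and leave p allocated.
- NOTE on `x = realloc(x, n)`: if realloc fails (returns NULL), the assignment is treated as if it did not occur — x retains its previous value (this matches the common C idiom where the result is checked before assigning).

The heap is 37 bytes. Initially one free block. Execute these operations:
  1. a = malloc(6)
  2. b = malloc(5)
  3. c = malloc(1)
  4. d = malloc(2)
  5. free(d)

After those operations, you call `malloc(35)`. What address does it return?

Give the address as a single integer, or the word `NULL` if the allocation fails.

Op 1: a = malloc(6) -> a = 0; heap: [0-5 ALLOC][6-36 FREE]
Op 2: b = malloc(5) -> b = 6; heap: [0-5 ALLOC][6-10 ALLOC][11-36 FREE]
Op 3: c = malloc(1) -> c = 11; heap: [0-5 ALLOC][6-10 ALLOC][11-11 ALLOC][12-36 FREE]
Op 4: d = malloc(2) -> d = 12; heap: [0-5 ALLOC][6-10 ALLOC][11-11 ALLOC][12-13 ALLOC][14-36 FREE]
Op 5: free(d) -> (freed d); heap: [0-5 ALLOC][6-10 ALLOC][11-11 ALLOC][12-36 FREE]
malloc(35): first-fit scan over [0-5 ALLOC][6-10 ALLOC][11-11 ALLOC][12-36 FREE] -> NULL

Answer: NULL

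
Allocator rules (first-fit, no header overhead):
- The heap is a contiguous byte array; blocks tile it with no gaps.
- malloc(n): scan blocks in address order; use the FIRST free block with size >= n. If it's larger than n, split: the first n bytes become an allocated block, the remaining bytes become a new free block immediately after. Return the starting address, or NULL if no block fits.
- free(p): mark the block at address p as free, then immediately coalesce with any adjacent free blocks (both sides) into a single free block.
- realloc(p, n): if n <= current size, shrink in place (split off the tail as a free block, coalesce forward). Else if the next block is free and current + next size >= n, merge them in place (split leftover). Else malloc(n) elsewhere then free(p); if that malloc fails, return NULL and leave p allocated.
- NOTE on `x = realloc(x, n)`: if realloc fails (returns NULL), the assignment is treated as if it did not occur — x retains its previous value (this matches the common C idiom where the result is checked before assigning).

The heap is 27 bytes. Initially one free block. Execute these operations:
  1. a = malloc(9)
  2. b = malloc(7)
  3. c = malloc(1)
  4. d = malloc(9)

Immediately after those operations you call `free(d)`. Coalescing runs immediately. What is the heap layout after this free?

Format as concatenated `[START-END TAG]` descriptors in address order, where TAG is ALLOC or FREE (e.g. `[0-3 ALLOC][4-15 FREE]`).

Op 1: a = malloc(9) -> a = 0; heap: [0-8 ALLOC][9-26 FREE]
Op 2: b = malloc(7) -> b = 9; heap: [0-8 ALLOC][9-15 ALLOC][16-26 FREE]
Op 3: c = malloc(1) -> c = 16; heap: [0-8 ALLOC][9-15 ALLOC][16-16 ALLOC][17-26 FREE]
Op 4: d = malloc(9) -> d = 17; heap: [0-8 ALLOC][9-15 ALLOC][16-16 ALLOC][17-25 ALLOC][26-26 FREE]
free(d): d = 17 -> block [17-25 ALLOC]; mark free, coalesce with adjacent free neighbors -> [0-8 ALLOC][9-15 ALLOC][16-16 ALLOC][17-26 FREE]

Answer: [0-8 ALLOC][9-15 ALLOC][16-16 ALLOC][17-26 FREE]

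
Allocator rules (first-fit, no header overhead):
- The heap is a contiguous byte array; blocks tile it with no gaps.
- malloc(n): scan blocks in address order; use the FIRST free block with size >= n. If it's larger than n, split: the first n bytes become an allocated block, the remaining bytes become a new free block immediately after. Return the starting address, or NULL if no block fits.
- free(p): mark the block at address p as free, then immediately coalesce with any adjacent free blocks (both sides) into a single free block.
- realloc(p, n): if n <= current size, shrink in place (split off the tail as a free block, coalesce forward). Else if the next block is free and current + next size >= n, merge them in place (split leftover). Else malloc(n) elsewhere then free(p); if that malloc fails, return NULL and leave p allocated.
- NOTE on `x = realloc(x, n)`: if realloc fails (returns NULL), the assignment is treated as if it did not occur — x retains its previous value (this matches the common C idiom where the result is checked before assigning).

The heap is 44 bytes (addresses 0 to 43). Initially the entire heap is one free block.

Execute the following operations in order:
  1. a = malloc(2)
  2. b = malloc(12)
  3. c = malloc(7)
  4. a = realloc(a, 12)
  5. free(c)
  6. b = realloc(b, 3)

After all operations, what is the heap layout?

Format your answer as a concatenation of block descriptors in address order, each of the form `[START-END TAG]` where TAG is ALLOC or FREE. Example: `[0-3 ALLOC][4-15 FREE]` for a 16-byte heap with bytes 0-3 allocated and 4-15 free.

Op 1: a = malloc(2) -> a = 0; heap: [0-1 ALLOC][2-43 FREE]
Op 2: b = malloc(12) -> b = 2; heap: [0-1 ALLOC][2-13 ALLOC][14-43 FREE]
Op 3: c = malloc(7) -> c = 14; heap: [0-1 ALLOC][2-13 ALLOC][14-20 ALLOC][21-43 FREE]
Op 4: a = realloc(a, 12) -> a = 21; heap: [0-1 FREE][2-13 ALLOC][14-20 ALLOC][21-32 ALLOC][33-43 FREE]
Op 5: free(c) -> (freed c); heap: [0-1 FREE][2-13 ALLOC][14-20 FREE][21-32 ALLOC][33-43 FREE]
Op 6: b = realloc(b, 3) -> b = 2; heap: [0-1 FREE][2-4 ALLOC][5-20 FREE][21-32 ALLOC][33-43 FREE]

Answer: [0-1 FREE][2-4 ALLOC][5-20 FREE][21-32 ALLOC][33-43 FREE]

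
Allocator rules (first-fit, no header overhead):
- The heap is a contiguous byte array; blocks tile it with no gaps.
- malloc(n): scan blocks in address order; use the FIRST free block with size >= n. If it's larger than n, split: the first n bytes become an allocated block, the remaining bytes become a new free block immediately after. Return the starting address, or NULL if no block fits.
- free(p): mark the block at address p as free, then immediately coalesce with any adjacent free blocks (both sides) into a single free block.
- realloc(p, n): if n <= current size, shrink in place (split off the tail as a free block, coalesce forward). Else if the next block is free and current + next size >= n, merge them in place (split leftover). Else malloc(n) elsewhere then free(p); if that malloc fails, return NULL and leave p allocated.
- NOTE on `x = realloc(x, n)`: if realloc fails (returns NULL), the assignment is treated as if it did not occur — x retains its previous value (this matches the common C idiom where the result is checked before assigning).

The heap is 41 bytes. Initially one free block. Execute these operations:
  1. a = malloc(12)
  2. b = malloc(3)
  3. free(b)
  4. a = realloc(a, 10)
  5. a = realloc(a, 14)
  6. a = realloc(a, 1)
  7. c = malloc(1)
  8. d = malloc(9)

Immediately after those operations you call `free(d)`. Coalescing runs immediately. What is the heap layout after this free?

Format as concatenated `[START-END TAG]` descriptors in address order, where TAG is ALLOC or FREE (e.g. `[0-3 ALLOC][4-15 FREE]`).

Answer: [0-0 ALLOC][1-1 ALLOC][2-40 FREE]

Derivation:
Op 1: a = malloc(12) -> a = 0; heap: [0-11 ALLOC][12-40 FREE]
Op 2: b = malloc(3) -> b = 12; heap: [0-11 ALLOC][12-14 ALLOC][15-40 FREE]
Op 3: free(b) -> (freed b); heap: [0-11 ALLOC][12-40 FREE]
Op 4: a = realloc(a, 10) -> a = 0; heap: [0-9 ALLOC][10-40 FREE]
Op 5: a = realloc(a, 14) -> a = 0; heap: [0-13 ALLOC][14-40 FREE]
Op 6: a = realloc(a, 1) -> a = 0; heap: [0-0 ALLOC][1-40 FREE]
Op 7: c = malloc(1) -> c = 1; heap: [0-0 ALLOC][1-1 ALLOC][2-40 FREE]
Op 8: d = malloc(9) -> d = 2; heap: [0-0 ALLOC][1-1 ALLOC][2-10 ALLOC][11-40 FREE]
free(d): d = 2 -> block [2-10 ALLOC]; mark free, coalesce with adjacent free neighbors -> [0-0 ALLOC][1-1 ALLOC][2-40 FREE]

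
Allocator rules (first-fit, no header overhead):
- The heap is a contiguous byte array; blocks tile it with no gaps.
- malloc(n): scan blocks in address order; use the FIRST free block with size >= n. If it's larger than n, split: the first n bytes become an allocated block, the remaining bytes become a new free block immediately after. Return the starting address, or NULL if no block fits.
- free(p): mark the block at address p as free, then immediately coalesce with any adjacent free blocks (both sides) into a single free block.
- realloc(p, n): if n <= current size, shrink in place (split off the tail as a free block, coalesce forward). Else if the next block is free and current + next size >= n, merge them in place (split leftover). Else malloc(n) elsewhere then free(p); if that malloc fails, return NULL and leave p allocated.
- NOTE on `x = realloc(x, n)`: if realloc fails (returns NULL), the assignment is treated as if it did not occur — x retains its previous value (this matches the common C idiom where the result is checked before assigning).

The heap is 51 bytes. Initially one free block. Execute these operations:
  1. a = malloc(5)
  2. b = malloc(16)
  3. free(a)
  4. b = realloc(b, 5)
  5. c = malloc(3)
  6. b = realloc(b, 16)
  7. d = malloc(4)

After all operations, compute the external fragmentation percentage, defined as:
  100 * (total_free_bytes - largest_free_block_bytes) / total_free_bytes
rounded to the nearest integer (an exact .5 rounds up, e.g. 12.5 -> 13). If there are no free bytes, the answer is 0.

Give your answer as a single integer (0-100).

Op 1: a = malloc(5) -> a = 0; heap: [0-4 ALLOC][5-50 FREE]
Op 2: b = malloc(16) -> b = 5; heap: [0-4 ALLOC][5-20 ALLOC][21-50 FREE]
Op 3: free(a) -> (freed a); heap: [0-4 FREE][5-20 ALLOC][21-50 FREE]
Op 4: b = realloc(b, 5) -> b = 5; heap: [0-4 FREE][5-9 ALLOC][10-50 FREE]
Op 5: c = malloc(3) -> c = 0; heap: [0-2 ALLOC][3-4 FREE][5-9 ALLOC][10-50 FREE]
Op 6: b = realloc(b, 16) -> b = 5; heap: [0-2 ALLOC][3-4 FREE][5-20 ALLOC][21-50 FREE]
Op 7: d = malloc(4) -> d = 21; heap: [0-2 ALLOC][3-4 FREE][5-20 ALLOC][21-24 ALLOC][25-50 FREE]
Free blocks: [2 26] total_free=28 largest=26 -> 100*(28-26)/28 = 200/28 ≈ 7.143 -> rounds to 7

Answer: 7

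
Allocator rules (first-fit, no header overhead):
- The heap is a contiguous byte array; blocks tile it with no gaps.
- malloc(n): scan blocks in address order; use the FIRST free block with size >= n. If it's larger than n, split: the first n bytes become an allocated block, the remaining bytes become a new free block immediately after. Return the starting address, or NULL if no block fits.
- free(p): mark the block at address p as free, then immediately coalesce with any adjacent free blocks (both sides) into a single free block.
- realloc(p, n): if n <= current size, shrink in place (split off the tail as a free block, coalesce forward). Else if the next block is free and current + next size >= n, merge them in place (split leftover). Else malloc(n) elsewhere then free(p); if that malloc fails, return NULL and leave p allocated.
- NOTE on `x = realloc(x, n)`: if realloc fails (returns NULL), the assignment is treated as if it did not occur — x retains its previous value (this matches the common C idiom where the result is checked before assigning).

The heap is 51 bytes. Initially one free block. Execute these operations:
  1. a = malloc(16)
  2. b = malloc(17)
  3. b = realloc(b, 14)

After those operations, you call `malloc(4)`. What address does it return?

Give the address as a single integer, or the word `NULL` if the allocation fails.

Answer: 30

Derivation:
Op 1: a = malloc(16) -> a = 0; heap: [0-15 ALLOC][16-50 FREE]
Op 2: b = malloc(17) -> b = 16; heap: [0-15 ALLOC][16-32 ALLOC][33-50 FREE]
Op 3: b = realloc(b, 14) -> b = 16; heap: [0-15 ALLOC][16-29 ALLOC][30-50 FREE]
malloc(4): first-fit scan over [0-15 ALLOC][16-29 ALLOC][30-50 FREE] -> 30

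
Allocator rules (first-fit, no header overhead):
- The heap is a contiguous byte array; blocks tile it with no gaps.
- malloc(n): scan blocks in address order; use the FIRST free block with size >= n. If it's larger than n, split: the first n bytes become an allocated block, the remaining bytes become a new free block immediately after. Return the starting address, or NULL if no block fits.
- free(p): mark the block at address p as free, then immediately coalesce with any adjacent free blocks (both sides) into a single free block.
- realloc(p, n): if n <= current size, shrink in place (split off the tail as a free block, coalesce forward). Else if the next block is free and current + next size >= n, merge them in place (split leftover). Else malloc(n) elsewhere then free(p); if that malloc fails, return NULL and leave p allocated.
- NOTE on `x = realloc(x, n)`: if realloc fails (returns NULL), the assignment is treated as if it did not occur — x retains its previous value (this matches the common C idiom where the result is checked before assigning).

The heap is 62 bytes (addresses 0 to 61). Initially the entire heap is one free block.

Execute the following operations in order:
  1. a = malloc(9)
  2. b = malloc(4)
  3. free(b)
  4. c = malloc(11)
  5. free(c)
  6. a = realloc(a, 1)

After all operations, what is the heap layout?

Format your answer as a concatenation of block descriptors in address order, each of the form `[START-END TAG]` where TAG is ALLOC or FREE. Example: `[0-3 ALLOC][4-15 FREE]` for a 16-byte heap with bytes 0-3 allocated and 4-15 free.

Op 1: a = malloc(9) -> a = 0; heap: [0-8 ALLOC][9-61 FREE]
Op 2: b = malloc(4) -> b = 9; heap: [0-8 ALLOC][9-12 ALLOC][13-61 FREE]
Op 3: free(b) -> (freed b); heap: [0-8 ALLOC][9-61 FREE]
Op 4: c = malloc(11) -> c = 9; heap: [0-8 ALLOC][9-19 ALLOC][20-61 FREE]
Op 5: free(c) -> (freed c); heap: [0-8 ALLOC][9-61 FREE]
Op 6: a = realloc(a, 1) -> a = 0; heap: [0-0 ALLOC][1-61 FREE]

Answer: [0-0 ALLOC][1-61 FREE]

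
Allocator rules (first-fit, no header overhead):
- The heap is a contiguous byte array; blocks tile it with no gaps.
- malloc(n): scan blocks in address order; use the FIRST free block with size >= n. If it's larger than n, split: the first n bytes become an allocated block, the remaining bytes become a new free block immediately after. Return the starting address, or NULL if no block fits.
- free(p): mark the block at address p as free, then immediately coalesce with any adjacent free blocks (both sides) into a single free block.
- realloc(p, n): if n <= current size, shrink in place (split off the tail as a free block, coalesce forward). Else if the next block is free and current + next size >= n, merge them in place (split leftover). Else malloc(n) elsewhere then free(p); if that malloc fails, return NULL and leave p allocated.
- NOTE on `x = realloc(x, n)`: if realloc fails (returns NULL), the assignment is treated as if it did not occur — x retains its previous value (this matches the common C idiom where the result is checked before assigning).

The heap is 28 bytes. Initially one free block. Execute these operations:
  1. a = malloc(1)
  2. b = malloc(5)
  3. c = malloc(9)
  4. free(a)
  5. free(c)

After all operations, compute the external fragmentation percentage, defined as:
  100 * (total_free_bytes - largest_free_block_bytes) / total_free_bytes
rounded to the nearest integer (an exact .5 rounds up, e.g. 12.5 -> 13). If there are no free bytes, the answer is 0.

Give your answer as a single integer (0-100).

Answer: 4

Derivation:
Op 1: a = malloc(1) -> a = 0; heap: [0-0 ALLOC][1-27 FREE]
Op 2: b = malloc(5) -> b = 1; heap: [0-0 ALLOC][1-5 ALLOC][6-27 FREE]
Op 3: c = malloc(9) -> c = 6; heap: [0-0 ALLOC][1-5 ALLOC][6-14 ALLOC][15-27 FREE]
Op 4: free(a) -> (freed a); heap: [0-0 FREE][1-5 ALLOC][6-14 ALLOC][15-27 FREE]
Op 5: free(c) -> (freed c); heap: [0-0 FREE][1-5 ALLOC][6-27 FREE]
Free blocks: [1 22] total_free=23 largest=22 -> 100*(23-22)/23 = 100/23 ≈ 4.348 -> rounds to 4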